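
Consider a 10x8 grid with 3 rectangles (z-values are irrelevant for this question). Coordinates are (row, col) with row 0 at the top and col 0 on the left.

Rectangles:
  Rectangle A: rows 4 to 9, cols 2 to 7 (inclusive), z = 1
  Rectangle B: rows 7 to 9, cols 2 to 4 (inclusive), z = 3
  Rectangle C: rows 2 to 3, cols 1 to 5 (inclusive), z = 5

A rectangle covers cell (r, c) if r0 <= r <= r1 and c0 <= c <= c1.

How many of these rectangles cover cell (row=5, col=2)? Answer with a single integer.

Answer: 1

Derivation:
Check cell (5,2):
  A: rows 4-9 cols 2-7 -> covers
  B: rows 7-9 cols 2-4 -> outside (row miss)
  C: rows 2-3 cols 1-5 -> outside (row miss)
Count covering = 1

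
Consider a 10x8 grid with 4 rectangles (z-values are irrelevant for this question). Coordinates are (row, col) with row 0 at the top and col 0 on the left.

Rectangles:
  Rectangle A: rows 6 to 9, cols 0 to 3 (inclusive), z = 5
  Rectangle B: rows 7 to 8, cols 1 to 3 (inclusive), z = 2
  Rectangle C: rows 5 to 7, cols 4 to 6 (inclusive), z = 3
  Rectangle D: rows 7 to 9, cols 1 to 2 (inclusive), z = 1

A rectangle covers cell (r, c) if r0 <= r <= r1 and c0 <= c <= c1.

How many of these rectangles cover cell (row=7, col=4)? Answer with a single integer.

Check cell (7,4):
  A: rows 6-9 cols 0-3 -> outside (col miss)
  B: rows 7-8 cols 1-3 -> outside (col miss)
  C: rows 5-7 cols 4-6 -> covers
  D: rows 7-9 cols 1-2 -> outside (col miss)
Count covering = 1

Answer: 1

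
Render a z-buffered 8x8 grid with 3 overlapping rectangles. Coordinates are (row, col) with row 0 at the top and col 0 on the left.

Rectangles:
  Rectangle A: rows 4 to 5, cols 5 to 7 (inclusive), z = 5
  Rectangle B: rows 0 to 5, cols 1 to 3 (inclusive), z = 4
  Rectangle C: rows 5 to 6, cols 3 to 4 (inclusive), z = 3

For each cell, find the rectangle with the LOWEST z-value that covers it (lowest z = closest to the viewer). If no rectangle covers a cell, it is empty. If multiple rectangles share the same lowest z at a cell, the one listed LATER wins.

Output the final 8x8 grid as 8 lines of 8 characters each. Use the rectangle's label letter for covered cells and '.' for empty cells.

.BBB....
.BBB....
.BBB....
.BBB....
.BBB.AAA
.BBCCAAA
...CC...
........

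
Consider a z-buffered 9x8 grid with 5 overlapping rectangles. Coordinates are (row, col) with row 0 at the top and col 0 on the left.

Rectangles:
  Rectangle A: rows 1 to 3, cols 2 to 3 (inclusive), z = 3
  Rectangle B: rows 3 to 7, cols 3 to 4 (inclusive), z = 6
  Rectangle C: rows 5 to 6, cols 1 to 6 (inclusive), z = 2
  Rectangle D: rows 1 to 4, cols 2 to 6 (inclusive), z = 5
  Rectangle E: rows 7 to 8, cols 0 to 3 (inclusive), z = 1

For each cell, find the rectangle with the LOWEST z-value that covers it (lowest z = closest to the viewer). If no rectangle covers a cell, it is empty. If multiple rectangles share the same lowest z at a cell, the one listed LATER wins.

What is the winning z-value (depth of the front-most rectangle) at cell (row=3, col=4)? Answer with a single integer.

Answer: 5

Derivation:
Check cell (3,4):
  A: rows 1-3 cols 2-3 -> outside (col miss)
  B: rows 3-7 cols 3-4 z=6 -> covers; best now B (z=6)
  C: rows 5-6 cols 1-6 -> outside (row miss)
  D: rows 1-4 cols 2-6 z=5 -> covers; best now D (z=5)
  E: rows 7-8 cols 0-3 -> outside (row miss)
Winner: D at z=5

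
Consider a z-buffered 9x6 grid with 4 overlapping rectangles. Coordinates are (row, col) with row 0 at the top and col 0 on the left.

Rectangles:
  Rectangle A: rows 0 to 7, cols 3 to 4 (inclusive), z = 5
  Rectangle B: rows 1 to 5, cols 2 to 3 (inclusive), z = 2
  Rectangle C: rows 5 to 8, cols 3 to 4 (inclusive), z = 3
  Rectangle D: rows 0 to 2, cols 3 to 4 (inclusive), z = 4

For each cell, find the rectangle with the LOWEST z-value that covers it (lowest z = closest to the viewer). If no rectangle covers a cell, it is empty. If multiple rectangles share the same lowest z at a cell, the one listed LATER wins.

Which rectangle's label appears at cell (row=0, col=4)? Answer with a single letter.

Answer: D

Derivation:
Check cell (0,4):
  A: rows 0-7 cols 3-4 z=5 -> covers; best now A (z=5)
  B: rows 1-5 cols 2-3 -> outside (row miss)
  C: rows 5-8 cols 3-4 -> outside (row miss)
  D: rows 0-2 cols 3-4 z=4 -> covers; best now D (z=4)
Winner: D at z=4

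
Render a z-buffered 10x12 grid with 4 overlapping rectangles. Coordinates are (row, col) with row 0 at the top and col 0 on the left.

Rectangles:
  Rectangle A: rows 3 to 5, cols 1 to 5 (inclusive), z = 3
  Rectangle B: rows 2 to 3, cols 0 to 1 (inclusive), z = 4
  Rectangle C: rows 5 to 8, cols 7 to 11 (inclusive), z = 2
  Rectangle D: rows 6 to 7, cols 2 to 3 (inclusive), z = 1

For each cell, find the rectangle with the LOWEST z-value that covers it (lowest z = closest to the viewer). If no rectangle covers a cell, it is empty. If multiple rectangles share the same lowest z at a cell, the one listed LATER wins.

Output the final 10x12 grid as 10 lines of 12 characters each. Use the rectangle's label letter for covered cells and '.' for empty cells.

............
............
BB..........
BAAAAA......
.AAAAA......
.AAAAA.CCCCC
..DD...CCCCC
..DD...CCCCC
.......CCCCC
............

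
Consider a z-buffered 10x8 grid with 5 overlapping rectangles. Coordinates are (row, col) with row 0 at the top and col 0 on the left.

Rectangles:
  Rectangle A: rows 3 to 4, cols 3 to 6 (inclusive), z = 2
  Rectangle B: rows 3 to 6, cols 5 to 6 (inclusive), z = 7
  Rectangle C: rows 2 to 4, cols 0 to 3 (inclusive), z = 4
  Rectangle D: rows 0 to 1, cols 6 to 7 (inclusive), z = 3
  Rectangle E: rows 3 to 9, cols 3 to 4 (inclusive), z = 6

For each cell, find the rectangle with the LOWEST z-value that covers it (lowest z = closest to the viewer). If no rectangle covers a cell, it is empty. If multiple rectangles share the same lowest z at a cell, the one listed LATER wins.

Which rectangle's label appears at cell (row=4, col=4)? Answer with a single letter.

Check cell (4,4):
  A: rows 3-4 cols 3-6 z=2 -> covers; best now A (z=2)
  B: rows 3-6 cols 5-6 -> outside (col miss)
  C: rows 2-4 cols 0-3 -> outside (col miss)
  D: rows 0-1 cols 6-7 -> outside (row miss)
  E: rows 3-9 cols 3-4 z=6 -> covers; best now A (z=2)
Winner: A at z=2

Answer: A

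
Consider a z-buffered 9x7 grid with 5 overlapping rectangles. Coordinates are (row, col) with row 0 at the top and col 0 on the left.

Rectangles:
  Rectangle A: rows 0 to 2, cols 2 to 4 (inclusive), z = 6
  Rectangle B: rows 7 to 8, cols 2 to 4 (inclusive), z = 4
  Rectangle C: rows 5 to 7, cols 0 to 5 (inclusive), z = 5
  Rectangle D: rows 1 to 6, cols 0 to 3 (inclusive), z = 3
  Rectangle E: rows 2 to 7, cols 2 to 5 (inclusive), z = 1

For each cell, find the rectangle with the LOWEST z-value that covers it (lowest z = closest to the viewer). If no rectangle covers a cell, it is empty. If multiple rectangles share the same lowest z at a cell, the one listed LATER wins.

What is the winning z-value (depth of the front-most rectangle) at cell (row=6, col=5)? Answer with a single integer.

Check cell (6,5):
  A: rows 0-2 cols 2-4 -> outside (row miss)
  B: rows 7-8 cols 2-4 -> outside (row miss)
  C: rows 5-7 cols 0-5 z=5 -> covers; best now C (z=5)
  D: rows 1-6 cols 0-3 -> outside (col miss)
  E: rows 2-7 cols 2-5 z=1 -> covers; best now E (z=1)
Winner: E at z=1

Answer: 1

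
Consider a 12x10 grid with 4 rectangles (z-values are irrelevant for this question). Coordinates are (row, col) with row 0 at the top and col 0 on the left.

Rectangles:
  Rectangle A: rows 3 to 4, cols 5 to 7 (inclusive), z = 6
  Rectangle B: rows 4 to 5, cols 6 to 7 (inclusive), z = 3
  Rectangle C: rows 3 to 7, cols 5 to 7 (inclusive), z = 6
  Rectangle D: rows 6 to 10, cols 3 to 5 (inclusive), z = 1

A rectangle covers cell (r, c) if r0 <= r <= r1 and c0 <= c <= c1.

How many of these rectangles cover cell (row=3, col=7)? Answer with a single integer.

Answer: 2

Derivation:
Check cell (3,7):
  A: rows 3-4 cols 5-7 -> covers
  B: rows 4-5 cols 6-7 -> outside (row miss)
  C: rows 3-7 cols 5-7 -> covers
  D: rows 6-10 cols 3-5 -> outside (row miss)
Count covering = 2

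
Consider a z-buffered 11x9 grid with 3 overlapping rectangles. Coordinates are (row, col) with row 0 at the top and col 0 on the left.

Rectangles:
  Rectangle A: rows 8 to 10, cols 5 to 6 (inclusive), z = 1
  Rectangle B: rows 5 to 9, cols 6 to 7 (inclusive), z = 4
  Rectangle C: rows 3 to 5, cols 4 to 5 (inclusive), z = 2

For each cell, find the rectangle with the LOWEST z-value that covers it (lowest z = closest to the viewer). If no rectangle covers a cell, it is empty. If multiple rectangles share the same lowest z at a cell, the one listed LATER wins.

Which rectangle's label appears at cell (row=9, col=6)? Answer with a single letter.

Answer: A

Derivation:
Check cell (9,6):
  A: rows 8-10 cols 5-6 z=1 -> covers; best now A (z=1)
  B: rows 5-9 cols 6-7 z=4 -> covers; best now A (z=1)
  C: rows 3-5 cols 4-5 -> outside (row miss)
Winner: A at z=1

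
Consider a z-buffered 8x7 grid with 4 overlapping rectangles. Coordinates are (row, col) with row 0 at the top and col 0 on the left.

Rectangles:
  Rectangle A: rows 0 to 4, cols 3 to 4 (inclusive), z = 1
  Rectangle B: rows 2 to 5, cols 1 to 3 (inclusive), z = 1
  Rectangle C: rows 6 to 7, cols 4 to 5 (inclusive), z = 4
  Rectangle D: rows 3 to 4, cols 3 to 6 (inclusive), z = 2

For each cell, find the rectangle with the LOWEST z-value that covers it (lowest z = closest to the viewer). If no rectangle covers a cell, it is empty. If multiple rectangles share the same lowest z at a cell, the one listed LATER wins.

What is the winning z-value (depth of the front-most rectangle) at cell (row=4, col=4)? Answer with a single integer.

Answer: 1

Derivation:
Check cell (4,4):
  A: rows 0-4 cols 3-4 z=1 -> covers; best now A (z=1)
  B: rows 2-5 cols 1-3 -> outside (col miss)
  C: rows 6-7 cols 4-5 -> outside (row miss)
  D: rows 3-4 cols 3-6 z=2 -> covers; best now A (z=1)
Winner: A at z=1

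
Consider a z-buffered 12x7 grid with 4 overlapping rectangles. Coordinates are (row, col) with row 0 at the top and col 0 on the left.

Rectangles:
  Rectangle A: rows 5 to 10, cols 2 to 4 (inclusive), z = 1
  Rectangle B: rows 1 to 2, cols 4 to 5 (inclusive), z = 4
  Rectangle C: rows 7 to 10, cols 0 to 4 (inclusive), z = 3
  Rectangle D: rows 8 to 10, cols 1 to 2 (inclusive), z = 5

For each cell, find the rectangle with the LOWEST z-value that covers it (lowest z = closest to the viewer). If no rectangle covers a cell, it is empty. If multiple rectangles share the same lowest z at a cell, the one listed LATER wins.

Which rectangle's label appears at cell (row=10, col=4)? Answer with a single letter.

Check cell (10,4):
  A: rows 5-10 cols 2-4 z=1 -> covers; best now A (z=1)
  B: rows 1-2 cols 4-5 -> outside (row miss)
  C: rows 7-10 cols 0-4 z=3 -> covers; best now A (z=1)
  D: rows 8-10 cols 1-2 -> outside (col miss)
Winner: A at z=1

Answer: A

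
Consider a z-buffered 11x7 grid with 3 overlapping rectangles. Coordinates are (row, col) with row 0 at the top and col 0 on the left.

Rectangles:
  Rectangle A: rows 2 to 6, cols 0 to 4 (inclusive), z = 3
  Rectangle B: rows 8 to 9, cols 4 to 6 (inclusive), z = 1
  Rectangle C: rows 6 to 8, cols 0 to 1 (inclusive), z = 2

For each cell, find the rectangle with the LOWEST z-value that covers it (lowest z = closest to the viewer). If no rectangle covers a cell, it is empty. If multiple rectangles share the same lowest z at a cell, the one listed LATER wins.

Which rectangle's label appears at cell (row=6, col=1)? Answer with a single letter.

Answer: C

Derivation:
Check cell (6,1):
  A: rows 2-6 cols 0-4 z=3 -> covers; best now A (z=3)
  B: rows 8-9 cols 4-6 -> outside (row miss)
  C: rows 6-8 cols 0-1 z=2 -> covers; best now C (z=2)
Winner: C at z=2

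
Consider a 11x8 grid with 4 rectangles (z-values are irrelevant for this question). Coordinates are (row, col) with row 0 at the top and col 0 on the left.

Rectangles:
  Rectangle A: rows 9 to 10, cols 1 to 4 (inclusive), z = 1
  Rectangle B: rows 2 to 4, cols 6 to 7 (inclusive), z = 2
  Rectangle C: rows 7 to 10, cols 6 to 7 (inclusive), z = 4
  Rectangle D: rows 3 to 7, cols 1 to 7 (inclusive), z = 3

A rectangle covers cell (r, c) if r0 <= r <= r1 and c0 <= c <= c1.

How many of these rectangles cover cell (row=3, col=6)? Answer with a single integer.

Check cell (3,6):
  A: rows 9-10 cols 1-4 -> outside (row miss)
  B: rows 2-4 cols 6-7 -> covers
  C: rows 7-10 cols 6-7 -> outside (row miss)
  D: rows 3-7 cols 1-7 -> covers
Count covering = 2

Answer: 2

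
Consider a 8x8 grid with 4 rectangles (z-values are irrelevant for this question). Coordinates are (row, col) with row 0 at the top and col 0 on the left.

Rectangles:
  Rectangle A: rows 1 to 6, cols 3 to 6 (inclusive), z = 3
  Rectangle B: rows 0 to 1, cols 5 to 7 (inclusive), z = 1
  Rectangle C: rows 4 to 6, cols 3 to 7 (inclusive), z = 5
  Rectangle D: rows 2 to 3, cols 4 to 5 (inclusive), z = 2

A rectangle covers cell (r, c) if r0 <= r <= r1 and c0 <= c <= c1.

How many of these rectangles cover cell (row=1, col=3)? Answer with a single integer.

Answer: 1

Derivation:
Check cell (1,3):
  A: rows 1-6 cols 3-6 -> covers
  B: rows 0-1 cols 5-7 -> outside (col miss)
  C: rows 4-6 cols 3-7 -> outside (row miss)
  D: rows 2-3 cols 4-5 -> outside (row miss)
Count covering = 1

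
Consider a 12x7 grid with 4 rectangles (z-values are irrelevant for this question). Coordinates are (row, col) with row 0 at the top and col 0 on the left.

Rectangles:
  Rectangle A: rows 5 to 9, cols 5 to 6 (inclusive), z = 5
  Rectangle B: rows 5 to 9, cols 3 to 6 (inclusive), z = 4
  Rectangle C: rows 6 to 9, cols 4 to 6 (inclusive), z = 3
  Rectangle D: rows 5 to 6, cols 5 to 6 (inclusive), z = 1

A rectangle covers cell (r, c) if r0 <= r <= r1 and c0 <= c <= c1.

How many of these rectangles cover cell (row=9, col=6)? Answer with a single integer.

Answer: 3

Derivation:
Check cell (9,6):
  A: rows 5-9 cols 5-6 -> covers
  B: rows 5-9 cols 3-6 -> covers
  C: rows 6-9 cols 4-6 -> covers
  D: rows 5-6 cols 5-6 -> outside (row miss)
Count covering = 3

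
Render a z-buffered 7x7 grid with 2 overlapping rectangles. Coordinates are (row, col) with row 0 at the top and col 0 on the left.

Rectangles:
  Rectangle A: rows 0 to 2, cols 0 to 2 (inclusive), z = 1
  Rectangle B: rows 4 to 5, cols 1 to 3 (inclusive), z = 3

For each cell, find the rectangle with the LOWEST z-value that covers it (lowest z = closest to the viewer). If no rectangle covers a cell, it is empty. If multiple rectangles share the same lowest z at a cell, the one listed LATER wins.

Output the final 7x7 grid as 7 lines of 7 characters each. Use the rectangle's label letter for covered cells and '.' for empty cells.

AAA....
AAA....
AAA....
.......
.BBB...
.BBB...
.......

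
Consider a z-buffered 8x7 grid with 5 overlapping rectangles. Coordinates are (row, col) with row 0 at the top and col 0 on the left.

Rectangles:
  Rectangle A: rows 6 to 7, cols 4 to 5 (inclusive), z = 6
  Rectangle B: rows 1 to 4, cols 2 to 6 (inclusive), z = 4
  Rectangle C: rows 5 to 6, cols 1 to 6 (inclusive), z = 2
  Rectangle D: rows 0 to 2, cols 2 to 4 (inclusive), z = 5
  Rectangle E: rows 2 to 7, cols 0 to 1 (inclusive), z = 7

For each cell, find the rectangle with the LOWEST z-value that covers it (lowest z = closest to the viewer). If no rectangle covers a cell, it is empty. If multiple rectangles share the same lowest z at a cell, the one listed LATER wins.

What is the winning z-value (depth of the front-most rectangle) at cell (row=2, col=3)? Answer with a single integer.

Check cell (2,3):
  A: rows 6-7 cols 4-5 -> outside (row miss)
  B: rows 1-4 cols 2-6 z=4 -> covers; best now B (z=4)
  C: rows 5-6 cols 1-6 -> outside (row miss)
  D: rows 0-2 cols 2-4 z=5 -> covers; best now B (z=4)
  E: rows 2-7 cols 0-1 -> outside (col miss)
Winner: B at z=4

Answer: 4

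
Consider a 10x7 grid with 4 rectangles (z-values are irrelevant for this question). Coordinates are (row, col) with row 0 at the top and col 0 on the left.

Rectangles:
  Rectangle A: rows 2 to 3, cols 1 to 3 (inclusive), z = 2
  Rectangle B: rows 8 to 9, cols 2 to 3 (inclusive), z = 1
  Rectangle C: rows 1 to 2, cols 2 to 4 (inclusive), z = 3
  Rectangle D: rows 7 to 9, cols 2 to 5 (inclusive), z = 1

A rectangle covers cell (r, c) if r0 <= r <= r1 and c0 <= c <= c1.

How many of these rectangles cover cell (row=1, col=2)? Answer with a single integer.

Answer: 1

Derivation:
Check cell (1,2):
  A: rows 2-3 cols 1-3 -> outside (row miss)
  B: rows 8-9 cols 2-3 -> outside (row miss)
  C: rows 1-2 cols 2-4 -> covers
  D: rows 7-9 cols 2-5 -> outside (row miss)
Count covering = 1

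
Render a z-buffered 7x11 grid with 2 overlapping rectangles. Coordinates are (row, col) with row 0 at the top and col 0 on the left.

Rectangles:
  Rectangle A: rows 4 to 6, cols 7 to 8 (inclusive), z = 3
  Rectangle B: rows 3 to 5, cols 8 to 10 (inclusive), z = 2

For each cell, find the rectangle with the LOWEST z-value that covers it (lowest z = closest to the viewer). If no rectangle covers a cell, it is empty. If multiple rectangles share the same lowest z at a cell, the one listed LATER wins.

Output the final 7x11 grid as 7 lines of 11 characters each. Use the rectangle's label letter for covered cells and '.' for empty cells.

...........
...........
...........
........BBB
.......ABBB
.......ABBB
.......AA..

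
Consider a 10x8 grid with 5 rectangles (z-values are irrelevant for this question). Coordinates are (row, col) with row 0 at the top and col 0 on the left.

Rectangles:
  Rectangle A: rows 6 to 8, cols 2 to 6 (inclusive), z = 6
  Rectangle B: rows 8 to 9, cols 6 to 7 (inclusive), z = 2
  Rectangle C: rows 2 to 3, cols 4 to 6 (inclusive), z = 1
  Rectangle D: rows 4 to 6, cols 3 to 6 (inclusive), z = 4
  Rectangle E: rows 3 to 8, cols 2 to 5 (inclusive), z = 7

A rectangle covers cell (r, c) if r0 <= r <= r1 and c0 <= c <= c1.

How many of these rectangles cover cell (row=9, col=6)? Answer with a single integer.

Check cell (9,6):
  A: rows 6-8 cols 2-6 -> outside (row miss)
  B: rows 8-9 cols 6-7 -> covers
  C: rows 2-3 cols 4-6 -> outside (row miss)
  D: rows 4-6 cols 3-6 -> outside (row miss)
  E: rows 3-8 cols 2-5 -> outside (row miss)
Count covering = 1

Answer: 1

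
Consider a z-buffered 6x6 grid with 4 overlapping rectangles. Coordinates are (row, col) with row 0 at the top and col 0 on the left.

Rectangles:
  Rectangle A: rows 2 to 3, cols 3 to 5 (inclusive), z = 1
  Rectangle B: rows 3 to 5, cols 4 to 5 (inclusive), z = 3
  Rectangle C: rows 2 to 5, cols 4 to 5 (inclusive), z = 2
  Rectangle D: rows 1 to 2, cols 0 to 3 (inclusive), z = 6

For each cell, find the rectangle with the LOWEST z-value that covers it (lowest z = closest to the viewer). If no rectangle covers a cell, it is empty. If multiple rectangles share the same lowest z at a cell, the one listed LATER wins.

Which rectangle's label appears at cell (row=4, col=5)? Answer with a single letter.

Check cell (4,5):
  A: rows 2-3 cols 3-5 -> outside (row miss)
  B: rows 3-5 cols 4-5 z=3 -> covers; best now B (z=3)
  C: rows 2-5 cols 4-5 z=2 -> covers; best now C (z=2)
  D: rows 1-2 cols 0-3 -> outside (row miss)
Winner: C at z=2

Answer: C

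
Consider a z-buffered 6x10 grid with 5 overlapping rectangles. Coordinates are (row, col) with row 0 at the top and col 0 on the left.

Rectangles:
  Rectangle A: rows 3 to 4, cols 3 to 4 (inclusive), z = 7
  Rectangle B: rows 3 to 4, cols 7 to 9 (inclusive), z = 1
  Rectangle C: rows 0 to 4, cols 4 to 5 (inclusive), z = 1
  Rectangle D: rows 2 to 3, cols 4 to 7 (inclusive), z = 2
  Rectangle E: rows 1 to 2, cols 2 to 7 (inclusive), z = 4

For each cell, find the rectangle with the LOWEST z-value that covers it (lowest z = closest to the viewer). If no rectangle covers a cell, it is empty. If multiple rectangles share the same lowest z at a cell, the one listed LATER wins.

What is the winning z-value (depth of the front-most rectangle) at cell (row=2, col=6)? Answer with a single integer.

Check cell (2,6):
  A: rows 3-4 cols 3-4 -> outside (row miss)
  B: rows 3-4 cols 7-9 -> outside (row miss)
  C: rows 0-4 cols 4-5 -> outside (col miss)
  D: rows 2-3 cols 4-7 z=2 -> covers; best now D (z=2)
  E: rows 1-2 cols 2-7 z=4 -> covers; best now D (z=2)
Winner: D at z=2

Answer: 2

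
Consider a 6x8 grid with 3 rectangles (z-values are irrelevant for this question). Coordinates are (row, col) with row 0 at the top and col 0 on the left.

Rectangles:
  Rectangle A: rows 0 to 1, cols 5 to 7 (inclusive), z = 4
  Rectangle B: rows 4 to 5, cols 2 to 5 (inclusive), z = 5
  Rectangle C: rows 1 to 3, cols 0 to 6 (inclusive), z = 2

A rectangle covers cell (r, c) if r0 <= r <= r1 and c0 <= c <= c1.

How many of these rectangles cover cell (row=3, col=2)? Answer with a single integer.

Check cell (3,2):
  A: rows 0-1 cols 5-7 -> outside (row miss)
  B: rows 4-5 cols 2-5 -> outside (row miss)
  C: rows 1-3 cols 0-6 -> covers
Count covering = 1

Answer: 1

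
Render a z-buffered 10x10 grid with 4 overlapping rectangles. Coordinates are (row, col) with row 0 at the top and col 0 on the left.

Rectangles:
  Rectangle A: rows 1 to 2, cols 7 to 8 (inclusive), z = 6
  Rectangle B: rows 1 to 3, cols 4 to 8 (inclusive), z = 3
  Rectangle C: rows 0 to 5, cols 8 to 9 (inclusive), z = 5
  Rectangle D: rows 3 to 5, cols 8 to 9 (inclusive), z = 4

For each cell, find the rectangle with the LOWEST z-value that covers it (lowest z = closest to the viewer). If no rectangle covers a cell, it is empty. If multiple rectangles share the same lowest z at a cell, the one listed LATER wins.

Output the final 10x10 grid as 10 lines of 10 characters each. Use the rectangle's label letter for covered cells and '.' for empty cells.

........CC
....BBBBBC
....BBBBBC
....BBBBBD
........DD
........DD
..........
..........
..........
..........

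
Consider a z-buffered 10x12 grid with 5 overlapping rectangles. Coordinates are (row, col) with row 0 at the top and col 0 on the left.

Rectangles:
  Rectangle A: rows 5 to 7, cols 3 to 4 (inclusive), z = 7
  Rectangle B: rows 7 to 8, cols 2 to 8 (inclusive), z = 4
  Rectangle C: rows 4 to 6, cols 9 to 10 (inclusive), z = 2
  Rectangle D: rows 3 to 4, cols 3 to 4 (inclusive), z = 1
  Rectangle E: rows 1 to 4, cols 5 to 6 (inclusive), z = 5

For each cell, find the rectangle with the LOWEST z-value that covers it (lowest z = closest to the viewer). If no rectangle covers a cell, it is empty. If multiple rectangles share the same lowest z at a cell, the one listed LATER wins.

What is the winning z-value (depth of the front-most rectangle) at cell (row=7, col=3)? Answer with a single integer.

Answer: 4

Derivation:
Check cell (7,3):
  A: rows 5-7 cols 3-4 z=7 -> covers; best now A (z=7)
  B: rows 7-8 cols 2-8 z=4 -> covers; best now B (z=4)
  C: rows 4-6 cols 9-10 -> outside (row miss)
  D: rows 3-4 cols 3-4 -> outside (row miss)
  E: rows 1-4 cols 5-6 -> outside (row miss)
Winner: B at z=4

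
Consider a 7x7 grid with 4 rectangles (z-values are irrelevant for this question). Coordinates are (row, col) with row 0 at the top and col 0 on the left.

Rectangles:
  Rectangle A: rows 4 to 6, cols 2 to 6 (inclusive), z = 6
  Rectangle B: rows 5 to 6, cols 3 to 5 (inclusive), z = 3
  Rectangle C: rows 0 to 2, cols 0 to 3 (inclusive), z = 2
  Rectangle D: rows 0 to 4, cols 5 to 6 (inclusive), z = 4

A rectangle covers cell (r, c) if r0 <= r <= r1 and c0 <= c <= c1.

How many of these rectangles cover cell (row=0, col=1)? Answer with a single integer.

Check cell (0,1):
  A: rows 4-6 cols 2-6 -> outside (row miss)
  B: rows 5-6 cols 3-5 -> outside (row miss)
  C: rows 0-2 cols 0-3 -> covers
  D: rows 0-4 cols 5-6 -> outside (col miss)
Count covering = 1

Answer: 1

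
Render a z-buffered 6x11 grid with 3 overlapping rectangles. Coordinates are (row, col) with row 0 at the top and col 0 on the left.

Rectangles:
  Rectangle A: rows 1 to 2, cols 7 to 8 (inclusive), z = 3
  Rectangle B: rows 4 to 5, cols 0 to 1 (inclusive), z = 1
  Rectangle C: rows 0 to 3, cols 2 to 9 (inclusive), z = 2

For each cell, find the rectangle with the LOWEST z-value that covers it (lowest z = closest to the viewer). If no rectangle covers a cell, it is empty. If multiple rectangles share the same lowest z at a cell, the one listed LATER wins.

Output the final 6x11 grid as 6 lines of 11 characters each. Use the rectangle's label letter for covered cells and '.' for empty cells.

..CCCCCCCC.
..CCCCCCCC.
..CCCCCCCC.
..CCCCCCCC.
BB.........
BB.........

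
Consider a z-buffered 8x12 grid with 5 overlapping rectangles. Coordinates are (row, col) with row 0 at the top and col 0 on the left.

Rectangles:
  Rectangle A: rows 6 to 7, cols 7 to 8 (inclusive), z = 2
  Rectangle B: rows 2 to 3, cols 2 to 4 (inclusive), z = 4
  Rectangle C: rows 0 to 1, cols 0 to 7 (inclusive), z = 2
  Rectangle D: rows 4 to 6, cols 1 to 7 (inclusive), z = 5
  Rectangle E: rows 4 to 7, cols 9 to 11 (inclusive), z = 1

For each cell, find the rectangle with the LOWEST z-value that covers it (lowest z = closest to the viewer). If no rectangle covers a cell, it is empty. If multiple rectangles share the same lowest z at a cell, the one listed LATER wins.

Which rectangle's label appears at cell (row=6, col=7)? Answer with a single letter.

Answer: A

Derivation:
Check cell (6,7):
  A: rows 6-7 cols 7-8 z=2 -> covers; best now A (z=2)
  B: rows 2-3 cols 2-4 -> outside (row miss)
  C: rows 0-1 cols 0-7 -> outside (row miss)
  D: rows 4-6 cols 1-7 z=5 -> covers; best now A (z=2)
  E: rows 4-7 cols 9-11 -> outside (col miss)
Winner: A at z=2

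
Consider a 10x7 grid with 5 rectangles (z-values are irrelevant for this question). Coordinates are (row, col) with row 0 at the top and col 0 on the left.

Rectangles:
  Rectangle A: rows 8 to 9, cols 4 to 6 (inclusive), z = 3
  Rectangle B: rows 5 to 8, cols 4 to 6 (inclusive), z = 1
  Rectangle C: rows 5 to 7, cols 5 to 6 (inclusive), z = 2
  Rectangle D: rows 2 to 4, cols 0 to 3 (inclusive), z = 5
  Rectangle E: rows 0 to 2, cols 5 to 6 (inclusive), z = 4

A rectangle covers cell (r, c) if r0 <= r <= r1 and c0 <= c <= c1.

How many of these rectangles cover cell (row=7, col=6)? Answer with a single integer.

Answer: 2

Derivation:
Check cell (7,6):
  A: rows 8-9 cols 4-6 -> outside (row miss)
  B: rows 5-8 cols 4-6 -> covers
  C: rows 5-7 cols 5-6 -> covers
  D: rows 2-4 cols 0-3 -> outside (row miss)
  E: rows 0-2 cols 5-6 -> outside (row miss)
Count covering = 2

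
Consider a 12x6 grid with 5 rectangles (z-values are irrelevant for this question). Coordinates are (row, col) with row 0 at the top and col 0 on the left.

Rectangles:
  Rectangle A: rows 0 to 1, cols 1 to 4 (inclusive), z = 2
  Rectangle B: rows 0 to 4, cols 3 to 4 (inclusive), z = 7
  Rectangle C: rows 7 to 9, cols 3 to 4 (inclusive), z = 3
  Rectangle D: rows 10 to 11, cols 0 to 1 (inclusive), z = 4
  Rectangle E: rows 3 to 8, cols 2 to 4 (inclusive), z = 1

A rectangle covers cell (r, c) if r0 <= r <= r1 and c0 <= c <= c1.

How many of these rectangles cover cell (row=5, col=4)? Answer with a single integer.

Check cell (5,4):
  A: rows 0-1 cols 1-4 -> outside (row miss)
  B: rows 0-4 cols 3-4 -> outside (row miss)
  C: rows 7-9 cols 3-4 -> outside (row miss)
  D: rows 10-11 cols 0-1 -> outside (row miss)
  E: rows 3-8 cols 2-4 -> covers
Count covering = 1

Answer: 1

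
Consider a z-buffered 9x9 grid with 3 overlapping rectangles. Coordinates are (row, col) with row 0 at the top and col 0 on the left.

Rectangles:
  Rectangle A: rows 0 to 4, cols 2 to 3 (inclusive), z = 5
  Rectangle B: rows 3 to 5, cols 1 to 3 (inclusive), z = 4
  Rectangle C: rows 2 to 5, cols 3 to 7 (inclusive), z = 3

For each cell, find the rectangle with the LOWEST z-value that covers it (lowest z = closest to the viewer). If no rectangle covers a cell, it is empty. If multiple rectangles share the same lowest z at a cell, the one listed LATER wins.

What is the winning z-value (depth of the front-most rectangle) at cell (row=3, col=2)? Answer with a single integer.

Answer: 4

Derivation:
Check cell (3,2):
  A: rows 0-4 cols 2-3 z=5 -> covers; best now A (z=5)
  B: rows 3-5 cols 1-3 z=4 -> covers; best now B (z=4)
  C: rows 2-5 cols 3-7 -> outside (col miss)
Winner: B at z=4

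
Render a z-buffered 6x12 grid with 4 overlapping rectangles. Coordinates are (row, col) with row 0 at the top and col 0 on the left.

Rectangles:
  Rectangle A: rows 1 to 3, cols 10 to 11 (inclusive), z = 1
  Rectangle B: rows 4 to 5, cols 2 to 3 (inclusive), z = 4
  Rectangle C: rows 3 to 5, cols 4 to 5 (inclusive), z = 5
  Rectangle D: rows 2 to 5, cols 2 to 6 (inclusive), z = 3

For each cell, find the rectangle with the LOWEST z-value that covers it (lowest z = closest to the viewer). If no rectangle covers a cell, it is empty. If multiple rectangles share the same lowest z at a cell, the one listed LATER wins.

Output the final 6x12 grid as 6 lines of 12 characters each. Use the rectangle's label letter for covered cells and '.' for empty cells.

............
..........AA
..DDDDD...AA
..DDDDD...AA
..DDDDD.....
..DDDDD.....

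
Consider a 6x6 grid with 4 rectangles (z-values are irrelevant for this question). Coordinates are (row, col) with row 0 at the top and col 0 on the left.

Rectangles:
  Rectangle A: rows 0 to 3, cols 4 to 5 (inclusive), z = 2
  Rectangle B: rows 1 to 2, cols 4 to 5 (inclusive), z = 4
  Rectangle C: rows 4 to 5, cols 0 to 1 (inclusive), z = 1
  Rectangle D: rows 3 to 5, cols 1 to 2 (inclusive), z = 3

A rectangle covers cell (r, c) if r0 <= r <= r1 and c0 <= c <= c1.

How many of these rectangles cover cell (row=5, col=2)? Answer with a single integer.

Answer: 1

Derivation:
Check cell (5,2):
  A: rows 0-3 cols 4-5 -> outside (row miss)
  B: rows 1-2 cols 4-5 -> outside (row miss)
  C: rows 4-5 cols 0-1 -> outside (col miss)
  D: rows 3-5 cols 1-2 -> covers
Count covering = 1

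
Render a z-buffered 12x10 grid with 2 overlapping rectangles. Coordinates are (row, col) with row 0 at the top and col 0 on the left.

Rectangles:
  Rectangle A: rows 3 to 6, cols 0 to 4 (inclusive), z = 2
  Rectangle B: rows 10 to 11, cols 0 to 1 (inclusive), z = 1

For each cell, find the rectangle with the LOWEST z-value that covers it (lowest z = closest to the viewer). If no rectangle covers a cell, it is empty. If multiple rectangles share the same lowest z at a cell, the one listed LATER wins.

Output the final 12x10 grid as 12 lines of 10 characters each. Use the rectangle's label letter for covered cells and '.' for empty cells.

..........
..........
..........
AAAAA.....
AAAAA.....
AAAAA.....
AAAAA.....
..........
..........
..........
BB........
BB........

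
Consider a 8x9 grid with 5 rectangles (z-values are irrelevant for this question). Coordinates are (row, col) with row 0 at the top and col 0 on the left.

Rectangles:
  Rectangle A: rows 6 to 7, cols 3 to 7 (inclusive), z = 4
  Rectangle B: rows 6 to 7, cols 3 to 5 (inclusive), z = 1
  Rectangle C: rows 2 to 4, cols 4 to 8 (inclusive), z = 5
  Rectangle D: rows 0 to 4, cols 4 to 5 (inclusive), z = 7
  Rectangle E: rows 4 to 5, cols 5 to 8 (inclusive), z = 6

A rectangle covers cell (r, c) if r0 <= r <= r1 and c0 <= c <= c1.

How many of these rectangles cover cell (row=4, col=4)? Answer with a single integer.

Check cell (4,4):
  A: rows 6-7 cols 3-7 -> outside (row miss)
  B: rows 6-7 cols 3-5 -> outside (row miss)
  C: rows 2-4 cols 4-8 -> covers
  D: rows 0-4 cols 4-5 -> covers
  E: rows 4-5 cols 5-8 -> outside (col miss)
Count covering = 2

Answer: 2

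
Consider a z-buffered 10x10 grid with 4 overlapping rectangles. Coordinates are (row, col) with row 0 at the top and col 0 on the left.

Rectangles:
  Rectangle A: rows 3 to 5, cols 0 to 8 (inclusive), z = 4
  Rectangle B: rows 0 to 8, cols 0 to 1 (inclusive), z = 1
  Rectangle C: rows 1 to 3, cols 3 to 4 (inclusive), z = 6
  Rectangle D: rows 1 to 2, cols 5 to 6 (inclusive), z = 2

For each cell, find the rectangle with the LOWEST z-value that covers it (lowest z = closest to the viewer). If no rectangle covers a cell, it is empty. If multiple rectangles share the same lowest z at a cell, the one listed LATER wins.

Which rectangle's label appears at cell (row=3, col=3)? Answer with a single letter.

Answer: A

Derivation:
Check cell (3,3):
  A: rows 3-5 cols 0-8 z=4 -> covers; best now A (z=4)
  B: rows 0-8 cols 0-1 -> outside (col miss)
  C: rows 1-3 cols 3-4 z=6 -> covers; best now A (z=4)
  D: rows 1-2 cols 5-6 -> outside (row miss)
Winner: A at z=4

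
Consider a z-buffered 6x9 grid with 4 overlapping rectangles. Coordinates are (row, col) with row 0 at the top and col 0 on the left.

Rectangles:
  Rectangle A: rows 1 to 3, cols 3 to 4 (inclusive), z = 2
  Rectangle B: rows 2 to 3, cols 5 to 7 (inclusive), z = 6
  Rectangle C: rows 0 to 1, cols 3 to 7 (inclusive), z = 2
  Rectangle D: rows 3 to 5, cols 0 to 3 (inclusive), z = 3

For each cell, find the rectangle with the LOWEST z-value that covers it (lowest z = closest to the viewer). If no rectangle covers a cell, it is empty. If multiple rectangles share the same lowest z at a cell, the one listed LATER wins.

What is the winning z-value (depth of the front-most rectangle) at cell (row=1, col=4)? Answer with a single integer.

Check cell (1,4):
  A: rows 1-3 cols 3-4 z=2 -> covers; best now A (z=2)
  B: rows 2-3 cols 5-7 -> outside (row miss)
  C: rows 0-1 cols 3-7 z=2 -> covers; best now C (z=2)
  D: rows 3-5 cols 0-3 -> outside (row miss)
Winner: C at z=2

Answer: 2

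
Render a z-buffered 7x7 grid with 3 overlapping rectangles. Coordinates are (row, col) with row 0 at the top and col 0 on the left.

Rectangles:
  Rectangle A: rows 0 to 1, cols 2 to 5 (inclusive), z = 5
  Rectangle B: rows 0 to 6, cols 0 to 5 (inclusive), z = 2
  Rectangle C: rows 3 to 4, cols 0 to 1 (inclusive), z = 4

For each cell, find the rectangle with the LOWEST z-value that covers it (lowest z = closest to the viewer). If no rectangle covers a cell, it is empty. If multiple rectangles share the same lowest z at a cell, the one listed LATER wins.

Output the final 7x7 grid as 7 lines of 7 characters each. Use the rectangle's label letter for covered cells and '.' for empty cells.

BBBBBB.
BBBBBB.
BBBBBB.
BBBBBB.
BBBBBB.
BBBBBB.
BBBBBB.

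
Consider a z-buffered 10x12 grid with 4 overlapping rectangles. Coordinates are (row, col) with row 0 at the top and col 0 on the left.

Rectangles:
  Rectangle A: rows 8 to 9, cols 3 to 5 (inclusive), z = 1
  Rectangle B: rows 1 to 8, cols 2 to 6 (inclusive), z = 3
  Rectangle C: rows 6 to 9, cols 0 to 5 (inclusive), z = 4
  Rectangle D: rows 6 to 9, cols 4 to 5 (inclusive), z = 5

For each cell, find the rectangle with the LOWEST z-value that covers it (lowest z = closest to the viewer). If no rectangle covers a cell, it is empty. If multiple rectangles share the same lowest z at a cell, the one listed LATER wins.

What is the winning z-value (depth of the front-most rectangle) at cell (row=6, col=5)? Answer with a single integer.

Check cell (6,5):
  A: rows 8-9 cols 3-5 -> outside (row miss)
  B: rows 1-8 cols 2-6 z=3 -> covers; best now B (z=3)
  C: rows 6-9 cols 0-5 z=4 -> covers; best now B (z=3)
  D: rows 6-9 cols 4-5 z=5 -> covers; best now B (z=3)
Winner: B at z=3

Answer: 3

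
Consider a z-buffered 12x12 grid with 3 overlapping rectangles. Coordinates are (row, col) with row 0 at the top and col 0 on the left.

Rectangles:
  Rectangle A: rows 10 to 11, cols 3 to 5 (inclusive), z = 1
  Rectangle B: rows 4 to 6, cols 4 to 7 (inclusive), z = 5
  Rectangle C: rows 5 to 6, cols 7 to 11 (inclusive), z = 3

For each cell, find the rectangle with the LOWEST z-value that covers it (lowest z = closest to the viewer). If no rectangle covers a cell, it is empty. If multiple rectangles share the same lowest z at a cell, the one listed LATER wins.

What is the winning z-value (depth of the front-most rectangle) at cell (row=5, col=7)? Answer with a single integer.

Answer: 3

Derivation:
Check cell (5,7):
  A: rows 10-11 cols 3-5 -> outside (row miss)
  B: rows 4-6 cols 4-7 z=5 -> covers; best now B (z=5)
  C: rows 5-6 cols 7-11 z=3 -> covers; best now C (z=3)
Winner: C at z=3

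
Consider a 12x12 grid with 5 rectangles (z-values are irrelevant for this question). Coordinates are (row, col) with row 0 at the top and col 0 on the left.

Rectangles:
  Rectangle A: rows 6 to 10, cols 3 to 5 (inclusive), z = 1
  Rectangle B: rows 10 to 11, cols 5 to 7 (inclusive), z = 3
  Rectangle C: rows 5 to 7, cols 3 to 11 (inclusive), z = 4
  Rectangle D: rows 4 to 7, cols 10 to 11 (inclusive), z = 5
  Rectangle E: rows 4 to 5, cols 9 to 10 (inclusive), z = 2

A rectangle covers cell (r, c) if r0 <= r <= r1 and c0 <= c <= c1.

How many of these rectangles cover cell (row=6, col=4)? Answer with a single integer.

Check cell (6,4):
  A: rows 6-10 cols 3-5 -> covers
  B: rows 10-11 cols 5-7 -> outside (row miss)
  C: rows 5-7 cols 3-11 -> covers
  D: rows 4-7 cols 10-11 -> outside (col miss)
  E: rows 4-5 cols 9-10 -> outside (row miss)
Count covering = 2

Answer: 2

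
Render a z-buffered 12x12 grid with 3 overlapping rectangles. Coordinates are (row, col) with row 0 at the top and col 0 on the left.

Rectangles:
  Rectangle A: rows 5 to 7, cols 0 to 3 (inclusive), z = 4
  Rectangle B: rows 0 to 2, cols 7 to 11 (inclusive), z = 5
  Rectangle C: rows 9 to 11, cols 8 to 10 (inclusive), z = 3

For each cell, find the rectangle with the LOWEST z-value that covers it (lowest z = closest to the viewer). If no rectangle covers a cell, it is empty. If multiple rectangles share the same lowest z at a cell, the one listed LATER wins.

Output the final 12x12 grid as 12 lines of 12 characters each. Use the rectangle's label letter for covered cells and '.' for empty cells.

.......BBBBB
.......BBBBB
.......BBBBB
............
............
AAAA........
AAAA........
AAAA........
............
........CCC.
........CCC.
........CCC.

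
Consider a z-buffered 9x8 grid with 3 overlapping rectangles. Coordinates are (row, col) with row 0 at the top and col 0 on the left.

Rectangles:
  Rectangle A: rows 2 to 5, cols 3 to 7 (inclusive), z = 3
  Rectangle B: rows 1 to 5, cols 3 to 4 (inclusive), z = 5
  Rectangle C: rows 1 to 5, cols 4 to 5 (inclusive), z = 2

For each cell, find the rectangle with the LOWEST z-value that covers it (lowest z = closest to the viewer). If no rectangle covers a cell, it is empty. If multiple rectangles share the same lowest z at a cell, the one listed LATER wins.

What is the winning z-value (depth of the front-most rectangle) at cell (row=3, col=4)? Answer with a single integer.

Answer: 2

Derivation:
Check cell (3,4):
  A: rows 2-5 cols 3-7 z=3 -> covers; best now A (z=3)
  B: rows 1-5 cols 3-4 z=5 -> covers; best now A (z=3)
  C: rows 1-5 cols 4-5 z=2 -> covers; best now C (z=2)
Winner: C at z=2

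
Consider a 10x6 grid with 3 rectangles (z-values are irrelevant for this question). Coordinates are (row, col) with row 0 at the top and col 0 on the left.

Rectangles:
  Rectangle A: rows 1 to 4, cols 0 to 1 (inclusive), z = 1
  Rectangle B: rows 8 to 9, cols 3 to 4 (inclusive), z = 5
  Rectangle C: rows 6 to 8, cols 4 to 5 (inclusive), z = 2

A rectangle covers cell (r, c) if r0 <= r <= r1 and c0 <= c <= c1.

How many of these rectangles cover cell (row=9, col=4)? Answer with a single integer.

Check cell (9,4):
  A: rows 1-4 cols 0-1 -> outside (row miss)
  B: rows 8-9 cols 3-4 -> covers
  C: rows 6-8 cols 4-5 -> outside (row miss)
Count covering = 1

Answer: 1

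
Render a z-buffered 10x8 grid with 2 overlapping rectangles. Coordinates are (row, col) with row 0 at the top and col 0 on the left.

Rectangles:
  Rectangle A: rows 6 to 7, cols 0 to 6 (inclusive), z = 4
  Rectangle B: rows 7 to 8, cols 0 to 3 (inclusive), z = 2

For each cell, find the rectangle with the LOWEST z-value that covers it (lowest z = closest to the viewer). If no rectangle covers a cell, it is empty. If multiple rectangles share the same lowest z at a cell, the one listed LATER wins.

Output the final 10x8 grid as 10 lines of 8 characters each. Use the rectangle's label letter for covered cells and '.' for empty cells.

........
........
........
........
........
........
AAAAAAA.
BBBBAAA.
BBBB....
........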